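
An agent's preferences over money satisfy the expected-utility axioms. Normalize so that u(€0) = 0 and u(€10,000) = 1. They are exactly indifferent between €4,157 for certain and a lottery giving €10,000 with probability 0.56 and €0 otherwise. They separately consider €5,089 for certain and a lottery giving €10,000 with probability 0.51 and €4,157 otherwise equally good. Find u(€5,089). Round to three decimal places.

First, u(€4,157) = 0.56·u(€10,000) + 0.44·u(€0) = 0.56.
The second indifference gives u(€5,089) = 0.51·u(€10,000) + 0.49·u(€4,157) = 0.51·1.00 + 0.49·0.56 = 0.7844.

0.784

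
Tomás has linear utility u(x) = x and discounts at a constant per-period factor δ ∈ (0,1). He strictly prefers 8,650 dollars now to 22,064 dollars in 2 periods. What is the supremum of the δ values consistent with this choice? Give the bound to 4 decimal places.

δ < 0.6261

Under u(x) = x this choice says 8650 > δ^2·22064.
So δ^2 < 8650/22064 = 0.39204; taking the square root of both positive sides preserves the inequality.
δ < 0.39204^(1/2) = 0.6261.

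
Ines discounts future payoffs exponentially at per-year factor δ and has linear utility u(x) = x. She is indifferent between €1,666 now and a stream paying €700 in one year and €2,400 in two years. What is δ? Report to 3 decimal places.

Present value of the stream is 700·δ + 2400·δ². Indifference gives 700δ + 2400δ² = 1666.
Rearranged: 2400δ² + 700δ − 1666 = 0.
The positive root is δ = [−700 + √(700² + 4·2400·1666)] / (2·2400) = (−700 + 4060.000)/4800 ≈ 0.700.

δ ≈ 0.700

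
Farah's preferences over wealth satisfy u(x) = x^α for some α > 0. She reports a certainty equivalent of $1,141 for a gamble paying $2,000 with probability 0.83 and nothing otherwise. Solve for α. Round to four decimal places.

α ≈ 0.3320

Since u(0) = 0, the lottery's EU is 0.83·2000^α.
Setting u(1141) equal to that: 1141^α = 0.83·2000^α ⇒ (1141/2000)^α = 0.83.
α = ln(0.83) / ln(1141/2000) = -0.1863296/-0.5612421 ≈ 0.3320.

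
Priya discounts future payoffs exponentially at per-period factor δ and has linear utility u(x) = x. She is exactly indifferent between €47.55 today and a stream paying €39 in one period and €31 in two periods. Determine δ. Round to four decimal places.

Equating present values: 47.55 = 39δ + 31δ².
That is, 31δ² + 39δ − 47.55 = 0, a quadratic in δ.
δ = (−39 + √(39² + 4·31·47.55)) / (2·31) = (−39 + √7417.20) / 62 ≈ 0.7601.

δ ≈ 0.7601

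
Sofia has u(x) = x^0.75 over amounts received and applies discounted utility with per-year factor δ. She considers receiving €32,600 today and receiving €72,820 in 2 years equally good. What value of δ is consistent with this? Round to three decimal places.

The payoff in 2 years is discounted by δ^2, so u(32600) = δ^2·u(72820) and δ^2 = u(32600)/u(72820).
Since u(x) = x^0.75, δ^2 = (32600/72820)^0.75 = 0.44768^0.75 = 0.54730.
Hence δ = (0.54730)^(1/2) = 0.73980.

δ ≈ 0.740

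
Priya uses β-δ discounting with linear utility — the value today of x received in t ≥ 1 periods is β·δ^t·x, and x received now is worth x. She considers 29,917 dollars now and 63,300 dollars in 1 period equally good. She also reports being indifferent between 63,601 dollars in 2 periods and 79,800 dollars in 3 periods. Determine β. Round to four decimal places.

β ≈ 0.5930

Both payoffs in the second observation are in the future, so β drops out: δ^2·63601 = δ^3·79800 ⇒ δ = 63601/79800 = 0.79701.
Substituting δ into 29917 = β·δ·63300: β = 29917/(50450.417) ≈ 0.5930.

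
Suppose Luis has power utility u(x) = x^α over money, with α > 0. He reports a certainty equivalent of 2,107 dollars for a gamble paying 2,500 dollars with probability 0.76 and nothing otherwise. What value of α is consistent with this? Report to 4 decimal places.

α ≈ 1.6047

The lottery's expected utility is 0.76·u(2500) + 0.24·u(0) = 0.76·2500^α (since u(0) = 0 for α > 0).
Equating: 2107^α = 0.76·2500^α, i.e. 0.8428^α = 0.76.
Taking logs: α·ln(2107/2500) = ln(0.76), so α = -0.2744368 / -0.1710256 ≈ 1.6047.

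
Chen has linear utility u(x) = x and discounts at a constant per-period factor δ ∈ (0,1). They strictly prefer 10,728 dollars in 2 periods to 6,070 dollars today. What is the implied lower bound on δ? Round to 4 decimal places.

The preference means 6070 < δ^2·10728.
So δ^2 > 6070/10728 = 0.56581; taking the square root of both positive sides preserves the inequality.
δ > 0.56581^(1/2) = 0.7522.

δ > 0.7522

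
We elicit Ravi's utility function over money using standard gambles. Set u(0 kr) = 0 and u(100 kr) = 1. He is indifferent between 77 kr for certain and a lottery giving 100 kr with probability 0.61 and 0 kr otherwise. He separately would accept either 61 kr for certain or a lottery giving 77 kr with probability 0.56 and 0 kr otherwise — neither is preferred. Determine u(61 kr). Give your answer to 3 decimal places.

From the first indifference, u(77 kr) = 0.61·u(100 kr) + 0.39·u(0 kr) = 0.61·1 + 0.39·0 = 0.61.
Chaining: u(61 kr) = 0.56·0.61 + 0.44·0.00 = 0.3416.

0.342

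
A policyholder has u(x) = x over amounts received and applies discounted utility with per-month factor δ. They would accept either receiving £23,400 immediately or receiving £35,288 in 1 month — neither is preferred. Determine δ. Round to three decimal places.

Equating discounted utilities: u(23400) = δ·u(35288) ⇒ δ = u(23400)/u(35288).
With u(x) = x: δ = 23400/35288 = 0.66311.

δ ≈ 0.663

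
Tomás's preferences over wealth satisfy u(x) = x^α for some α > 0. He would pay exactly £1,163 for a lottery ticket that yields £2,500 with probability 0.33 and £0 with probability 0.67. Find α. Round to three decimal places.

α ≈ 1.449

Since u(0) = 0, the lottery's EU is 0.33·2500^α.
Setting u(1163) equal to that: 1163^α = 0.33·2500^α ⇒ (1163/2500)^α = 0.33.
Take logs: α = ln 0.33 / ln(1163/2500) ≈ 1.44869.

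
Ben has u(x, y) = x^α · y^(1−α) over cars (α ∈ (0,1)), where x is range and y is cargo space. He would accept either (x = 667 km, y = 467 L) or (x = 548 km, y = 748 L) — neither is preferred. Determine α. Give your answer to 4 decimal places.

α ≈ 0.7056

Set the two utilities equal: 667^α·467^(1−α) = 548^α·748^(1−α).
(667/548)^α = (748/467)^(1−α); take logs: α·ln(667/548) = (1−α)·ln(748/467), i.e. α·0.1965148 = (1−α)·0.4710737.
So α/(1−α) = (0.4710737)/(0.1965148) = 2.3971411, and α = 2.3971411/3.3971411 ≈ 0.7056.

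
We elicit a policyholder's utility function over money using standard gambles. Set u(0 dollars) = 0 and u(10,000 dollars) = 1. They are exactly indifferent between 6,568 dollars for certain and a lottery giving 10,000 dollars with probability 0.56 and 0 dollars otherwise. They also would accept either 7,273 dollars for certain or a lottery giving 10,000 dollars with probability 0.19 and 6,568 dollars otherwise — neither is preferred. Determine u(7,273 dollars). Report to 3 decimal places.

0.644

From the first indifference, u(6,568 dollars) = 0.56·u(10,000 dollars) + 0.44·u(0 dollars) = 0.56·1 + 0.44·0 = 0.56.
Chaining: u(7,273 dollars) = 0.19·1.00 + 0.81·0.56 = 0.6436.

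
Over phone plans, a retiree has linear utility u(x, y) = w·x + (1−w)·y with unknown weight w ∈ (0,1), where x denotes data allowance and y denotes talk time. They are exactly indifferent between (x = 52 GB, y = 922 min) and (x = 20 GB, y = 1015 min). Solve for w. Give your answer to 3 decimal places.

Equating utilities: w·52 + (1−w)·922 = w·20 + (1−w)·1015.
Rearranging, 32·w − 93·(1−w) = 0.
Hence w = 93/(32+93) = 93/125 = 0.744.

w = 0.744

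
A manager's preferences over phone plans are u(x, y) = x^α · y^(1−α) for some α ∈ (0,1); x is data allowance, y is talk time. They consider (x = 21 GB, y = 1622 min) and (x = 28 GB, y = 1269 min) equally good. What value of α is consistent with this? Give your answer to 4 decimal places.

α ≈ 0.4604

Indifference: 21^α · 1622^(1−α) = 28^α · 1269^(1−α).
(21/28)^α = (1269/1622)^(1−α); take logs: α·ln(21/28) = (1−α)·ln(1269/1622), i.e. α·-0.2876821 = (1−α)·-0.2454308.
So α/(1−α) = (-0.2454308)/(-0.2876821) = 0.8531320, and α = 0.8531320/1.8531320 ≈ 0.4604.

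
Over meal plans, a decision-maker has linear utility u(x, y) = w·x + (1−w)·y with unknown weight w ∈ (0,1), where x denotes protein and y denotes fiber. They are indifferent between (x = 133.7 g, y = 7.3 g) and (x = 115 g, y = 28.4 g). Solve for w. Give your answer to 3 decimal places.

w = 0.530

u(133.7,7.3) = u(115,28.4) means w·133.7 + (1−w)·7.3 = w·115 + (1−w)·28.4.
w·(133.7−115) = (1−w)·(28.4−7.3), i.e. w·18.7 = (1−w)·21.1.
The marginal rate of substitution is 21.1/18.7, so w = 21.1/(18.7+21.1) = 0.530.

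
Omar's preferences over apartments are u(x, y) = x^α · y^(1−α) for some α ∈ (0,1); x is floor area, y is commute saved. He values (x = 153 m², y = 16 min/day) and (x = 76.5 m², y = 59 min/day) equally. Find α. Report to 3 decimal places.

The Cobb–Douglas utilities coincide, so 153^α·16^(1−α) = 76.5^α·59^(1−α).
Rearrange to (153/76.5)^α = (59/16)^(1−α) and take logs: α·0.693147 = (1−α)·1.304949.
With A = 0.693147 and B = 1.304949: α·A = (1−α)·B, so α = B/(A+B) = 1.304949/1.998096 ≈ 0.653.

α ≈ 0.653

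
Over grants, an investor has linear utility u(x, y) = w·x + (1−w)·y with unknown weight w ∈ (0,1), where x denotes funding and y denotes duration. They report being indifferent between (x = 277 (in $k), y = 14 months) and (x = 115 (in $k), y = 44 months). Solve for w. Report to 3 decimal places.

w = 0.156

Indifference: w·277 + (1−w)·14 = w·115 + (1−w)·44.
Collecting terms: w·162 = (1−w)·30.
The marginal rate of substitution is 30/162, so w = 30/(162+30) = 0.156.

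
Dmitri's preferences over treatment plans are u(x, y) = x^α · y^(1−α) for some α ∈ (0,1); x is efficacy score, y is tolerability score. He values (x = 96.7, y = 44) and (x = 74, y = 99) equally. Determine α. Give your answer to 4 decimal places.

Set the two utilities equal: 96.7^α·44^(1−α) = 74^α·99^(1−α).
(96.7/74)^α = (99/44)^(1−α); take logs: α·ln(96.7/74) = (1−α)·ln(99/44), i.e. α·0.2675483 = (1−α)·0.8109302.
With A = 0.2675483 and B = 0.8109302: α·A = (1−α)·B, so α = B/(A+B) = 0.8109302/1.0784785 ≈ 0.7519.

α ≈ 0.7519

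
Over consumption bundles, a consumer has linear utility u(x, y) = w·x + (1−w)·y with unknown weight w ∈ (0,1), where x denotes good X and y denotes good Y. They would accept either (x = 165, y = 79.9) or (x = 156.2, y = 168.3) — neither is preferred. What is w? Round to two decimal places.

Equating utilities: w·165 + (1−w)·79.9 = w·156.2 + (1−w)·168.3.
w·(165−156.2) = (1−w)·(168.3−79.9), i.e. w·8.8 = (1−w)·88.4.
So w/(1−w) = 88.4/8.8 = 10.0455, giving w = 88.4/(8.8+88.4) = 0.91.

w = 0.91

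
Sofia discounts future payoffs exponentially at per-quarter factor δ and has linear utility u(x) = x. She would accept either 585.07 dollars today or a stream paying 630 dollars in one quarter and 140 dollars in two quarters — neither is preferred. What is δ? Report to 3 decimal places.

Equating present values: 585.07 = 630δ + 140δ².
That is, 140δ² + 630δ − 585.07 = 0, a quadratic in δ.
By the quadratic formula (taking the positive root), δ = (−630 + √724539.20) / 280 ≈ 0.790.

δ ≈ 0.790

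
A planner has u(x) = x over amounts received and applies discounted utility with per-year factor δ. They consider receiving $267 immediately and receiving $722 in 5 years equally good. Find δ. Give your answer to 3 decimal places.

δ ≈ 0.820

The payoff in 5 years is discounted by δ^5, so u(267) = δ^5·u(722) and δ^5 = u(267)/u(722).
With u(x) = x: δ^5 = 267/722 = 0.36981.
Hence δ = (0.36981)^(1/5) = 0.81959.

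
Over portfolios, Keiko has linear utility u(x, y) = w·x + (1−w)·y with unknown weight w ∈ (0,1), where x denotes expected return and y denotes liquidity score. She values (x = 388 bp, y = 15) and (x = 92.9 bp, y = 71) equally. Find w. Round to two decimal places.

Indifference: w·388 + (1−w)·15 = w·92.9 + (1−w)·71.
Collecting terms: w·295.1 = (1−w)·56.
Hence w = 56/(295.1+56) = 56/351.1 = 0.16.

w = 0.16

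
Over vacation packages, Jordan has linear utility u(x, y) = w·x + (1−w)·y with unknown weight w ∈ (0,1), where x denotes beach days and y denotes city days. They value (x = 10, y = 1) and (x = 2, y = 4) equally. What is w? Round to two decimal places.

u(10,1) = u(2,4) means w·10 + (1−w)·1 = w·2 + (1−w)·4.
Collecting terms: w·8 = (1−w)·3.
The marginal rate of substitution is 3/8, so w = 3/(8+3) = 0.27.

w = 0.27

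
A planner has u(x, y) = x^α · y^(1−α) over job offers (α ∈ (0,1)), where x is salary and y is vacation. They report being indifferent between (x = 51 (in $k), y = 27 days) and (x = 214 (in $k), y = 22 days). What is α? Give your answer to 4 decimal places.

α ≈ 0.1250

Set the two utilities equal: 51^α·27^(1−α) = 214^α·22^(1−α).
(51/214)^α = (22/27)^(1−α); take logs: α·ln(51/214) = (1−α)·ln(22/27), i.e. α·-1.4341504 = (1−α)·-0.2047944.
With A = -1.4341504 and B = -0.2047944: α·A = (1−α)·B, so α = B/(A+B) = -0.2047944/-1.6389448 ≈ 0.1250.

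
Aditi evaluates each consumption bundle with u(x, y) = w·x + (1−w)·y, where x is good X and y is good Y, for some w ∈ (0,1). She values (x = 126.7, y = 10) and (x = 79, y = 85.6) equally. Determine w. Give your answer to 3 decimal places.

w = 0.613

u(126.7,10) = u(79,85.6) means w·126.7 + (1−w)·10 = w·79 + (1−w)·85.6.
w·(126.7−79) = (1−w)·(85.6−10), i.e. w·47.7 = (1−w)·75.6.
Hence w = 75.6/(47.7+75.6) = 75.6/123.3 = 0.613.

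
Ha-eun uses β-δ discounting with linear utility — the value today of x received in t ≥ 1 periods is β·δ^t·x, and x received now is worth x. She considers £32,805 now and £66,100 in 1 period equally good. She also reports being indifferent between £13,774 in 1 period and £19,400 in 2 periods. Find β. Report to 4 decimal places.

β ≈ 0.6990

From the later pair, β·δ^1·13774 = β·δ^2·19400; dividing through, δ = 13774/19400 = 0.71000.
The first indifference: 32805 = β·δ·66100, so β = 32805/(δ·66100) = 32805/(0.71000·66100) ≈ 0.6990.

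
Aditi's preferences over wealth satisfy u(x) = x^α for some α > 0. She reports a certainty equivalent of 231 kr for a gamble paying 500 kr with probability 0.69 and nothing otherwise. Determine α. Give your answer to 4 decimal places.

The lottery's expected utility is 0.69·u(500) + 0.31·u(0) = 0.69·500^α (since u(0) = 0 for α > 0).
Setting u(231) equal to that: 231^α = 0.69·500^α ⇒ (231/500)^α = 0.69.
α = ln(0.69) / ln(231/500) = -0.3710637/-0.7721904 ≈ 0.4805.

α ≈ 0.4805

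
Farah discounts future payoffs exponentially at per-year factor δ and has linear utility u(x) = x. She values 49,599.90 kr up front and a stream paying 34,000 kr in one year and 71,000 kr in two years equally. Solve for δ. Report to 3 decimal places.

The stream is worth 34000δ + 71000δ² today, so 34000δ + 71000δ² = 49599.90.
So 71000δ² + 34000δ − 49599.90 = 0.
δ = (−34000 + √(34000² + 4·71000·49599.90)) / (2·71000) = (−34000 + √15242371600.00) / 142000 ≈ 0.630.

δ ≈ 0.630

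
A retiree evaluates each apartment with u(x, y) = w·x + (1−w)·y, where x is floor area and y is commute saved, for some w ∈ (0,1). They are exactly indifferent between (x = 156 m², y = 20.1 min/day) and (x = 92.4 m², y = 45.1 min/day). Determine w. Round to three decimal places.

w = 0.282

Equating utilities: w·156 + (1−w)·20.1 = w·92.4 + (1−w)·45.1.
Collecting terms: w·63.6 = (1−w)·25.
So w/(1−w) = 25/63.6 = 0.3931, giving w = 25/(63.6+25) = 0.282.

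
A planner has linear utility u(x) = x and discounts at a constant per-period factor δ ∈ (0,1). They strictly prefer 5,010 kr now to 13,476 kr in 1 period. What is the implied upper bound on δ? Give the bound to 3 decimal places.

The preference means 5010 > δ·13476.
So δ < 5010/13476 = 0.37177.

δ < 0.372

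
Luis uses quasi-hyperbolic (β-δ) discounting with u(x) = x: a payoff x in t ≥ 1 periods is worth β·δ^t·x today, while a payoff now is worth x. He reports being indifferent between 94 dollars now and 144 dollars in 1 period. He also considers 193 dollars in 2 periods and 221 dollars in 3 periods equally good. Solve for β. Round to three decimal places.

β ≈ 0.747

From the later pair, β·δ^2·193 = β·δ^3·221; dividing through, δ = 193/221 = 0.87330.
Now use the now-vs-future pair: 94 = β·δ·144 gives β = 94/(0.87330·144) ≈ 0.747.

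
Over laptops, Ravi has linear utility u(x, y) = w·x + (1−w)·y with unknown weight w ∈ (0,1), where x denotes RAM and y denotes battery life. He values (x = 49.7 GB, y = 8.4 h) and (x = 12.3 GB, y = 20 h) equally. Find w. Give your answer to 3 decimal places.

Indifference: w·49.7 + (1−w)·8.4 = w·12.3 + (1−w)·20.
Rearranging, 37.4·w − 11.6·(1−w) = 0.
The marginal rate of substitution is 11.6/37.4, so w = 11.6/(37.4+11.6) = 0.237.

w = 0.237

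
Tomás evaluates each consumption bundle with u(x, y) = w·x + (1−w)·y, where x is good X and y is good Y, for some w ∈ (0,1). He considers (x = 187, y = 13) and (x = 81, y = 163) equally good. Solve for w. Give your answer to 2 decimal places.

w = 0.59

Equating utilities: w·187 + (1−w)·13 = w·81 + (1−w)·163.
w·(187−81) = (1−w)·(163−13), i.e. w·106 = (1−w)·150.
Hence w = 150/(106+150) = 150/256 = 0.59.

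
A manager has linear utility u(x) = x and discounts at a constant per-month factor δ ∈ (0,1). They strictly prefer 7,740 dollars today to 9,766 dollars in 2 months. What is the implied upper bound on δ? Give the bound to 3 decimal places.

Under u(x) = x this choice says 7740 > δ^2·9766.
So δ^2 < 7740/9766 = 0.79255; taking the square root of both positive sides preserves the inequality.
δ < (7740/9766)^(1/2) ≈ 0.890.

δ < 0.890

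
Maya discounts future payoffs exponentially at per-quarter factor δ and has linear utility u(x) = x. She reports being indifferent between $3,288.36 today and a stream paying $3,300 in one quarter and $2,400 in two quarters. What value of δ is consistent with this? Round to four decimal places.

The stream is worth 3300δ + 2400δ² today, so 3300δ + 2400δ² = 3288.36.
So 2400δ² + 3300δ − 3288.36 = 0.
The positive root is δ = [−3300 + √(3300² + 4·2400·3288.36)] / (2·2400) = (−3300 + 6516.000)/4800 ≈ 0.6700.

δ ≈ 0.6700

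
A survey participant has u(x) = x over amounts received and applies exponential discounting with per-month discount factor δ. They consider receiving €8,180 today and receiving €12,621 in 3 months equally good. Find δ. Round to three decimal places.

Indifference means u(8180) = δ^3 · u(12621), so δ^3 = u(8180)/u(12621).
With u(x) = x: δ^3 = 8180/12621 = 0.64813.
So δ = 0.64813^(1/3) ≈ 0.865.

δ ≈ 0.865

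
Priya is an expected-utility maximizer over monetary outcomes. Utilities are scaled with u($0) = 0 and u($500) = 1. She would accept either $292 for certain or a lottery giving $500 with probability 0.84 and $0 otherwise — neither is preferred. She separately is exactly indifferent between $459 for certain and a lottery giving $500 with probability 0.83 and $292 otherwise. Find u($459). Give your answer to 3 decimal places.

First, u($292) = 0.84·u($500) + 0.16·u($0) = 0.84.
Chaining: u($459) = 0.83·1.00 + 0.17·0.84 = 0.9728.

0.973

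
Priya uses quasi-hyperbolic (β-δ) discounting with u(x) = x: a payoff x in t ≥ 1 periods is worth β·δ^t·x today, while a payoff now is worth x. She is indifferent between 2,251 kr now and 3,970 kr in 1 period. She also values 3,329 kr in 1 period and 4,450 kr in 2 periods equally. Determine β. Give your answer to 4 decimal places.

β ≈ 0.7579

From the later pair, β·δ^1·3329 = β·δ^2·4450; dividing through, δ = 3329/4450 = 0.74809.
Substituting δ into 2251 = β·δ·3970: β = 2251/(2969.917) ≈ 0.7579.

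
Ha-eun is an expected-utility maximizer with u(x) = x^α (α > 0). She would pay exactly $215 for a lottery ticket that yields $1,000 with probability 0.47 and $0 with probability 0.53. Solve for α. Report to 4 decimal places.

The lottery's expected utility is 0.47·u(1000) + 0.53·u(0) = 0.47·1000^α (since u(0) = 0 for α > 0).
Indifference: 215^α = 0.47·1000^α, so (215/1000)^α = 0.47.
Take logs: α = ln 0.47 / ln(215/1000) ≈ 0.491194.

α ≈ 0.4912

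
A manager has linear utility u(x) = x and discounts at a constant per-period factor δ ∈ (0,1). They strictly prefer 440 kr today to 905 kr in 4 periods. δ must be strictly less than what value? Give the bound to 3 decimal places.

Comparing present values: 440 > δ^4·905.
So δ^4 < 440/905 = 0.48619; taking the 4th root of both positive sides preserves the inequality.
δ < (440/905)^(1/4) ≈ 0.835.

δ < 0.835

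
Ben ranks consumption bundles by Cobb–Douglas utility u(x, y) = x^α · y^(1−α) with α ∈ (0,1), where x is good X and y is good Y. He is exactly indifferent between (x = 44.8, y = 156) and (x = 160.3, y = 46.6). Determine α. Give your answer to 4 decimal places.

The Cobb–Douglas utilities coincide, so 44.8^α·156^(1−α) = 160.3^α·46.6^(1−α).
Taking logs: α·ln 44.8 + (1−α)·ln 156 = α·ln 160.3 + (1−α)·ln 46.6, i.e. α·-1.2748389 = (1−α)·-1.2082555.
With A = -1.2748389 and B = -1.2082555: α·A = (1−α)·B, so α = B/(A+B) = -1.2082555/-2.4830944 ≈ 0.4866.

α ≈ 0.4866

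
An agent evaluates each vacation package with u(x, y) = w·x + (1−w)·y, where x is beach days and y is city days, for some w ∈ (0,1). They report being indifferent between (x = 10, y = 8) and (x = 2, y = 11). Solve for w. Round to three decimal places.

Equating utilities: w·10 + (1−w)·8 = w·2 + (1−w)·11.
w·(10−2) = (1−w)·(11−8), i.e. w·8 = (1−w)·3.
Hence w = 3/(8+3) = 3/11 = 0.273.

w = 0.273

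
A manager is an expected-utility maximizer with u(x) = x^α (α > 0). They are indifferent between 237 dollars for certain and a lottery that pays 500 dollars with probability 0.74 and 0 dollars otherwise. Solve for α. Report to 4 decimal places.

α ≈ 0.4033

The lottery's expected utility is 0.74·u(500) + 0.26·u(0) = 0.74·500^α (since u(0) = 0 for α > 0).
Indifference: 237^α = 0.74·500^α, so (237/500)^α = 0.74.
Taking logs: α·ln(237/500) = ln(0.74), so α = -0.3011051 / -0.7465480 ≈ 0.4033.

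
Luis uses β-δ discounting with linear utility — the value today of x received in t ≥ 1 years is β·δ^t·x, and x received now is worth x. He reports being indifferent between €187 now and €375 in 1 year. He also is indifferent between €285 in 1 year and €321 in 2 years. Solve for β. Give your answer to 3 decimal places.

Both payoffs in the second observation are in the future, so β drops out: δ^1·285 = δ^2·321 ⇒ δ = 285/321 = 0.88785.
Substituting δ into 187 = β·δ·375: β = 187/(332.944) ≈ 0.562.

β ≈ 0.562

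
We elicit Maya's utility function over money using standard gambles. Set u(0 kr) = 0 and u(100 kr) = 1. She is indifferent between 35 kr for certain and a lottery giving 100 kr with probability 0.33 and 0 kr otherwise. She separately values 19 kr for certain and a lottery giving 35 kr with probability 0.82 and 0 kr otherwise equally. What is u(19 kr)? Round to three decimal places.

The first gamble pins u(35 kr): it must equal 0.33·1 + 0.67·0 = 0.33.
The second indifference gives u(19 kr) = 0.82·u(35 kr) + 0.18·u(0 kr) = 0.82·0.33 + 0.18·0.00 = 0.2706.

0.271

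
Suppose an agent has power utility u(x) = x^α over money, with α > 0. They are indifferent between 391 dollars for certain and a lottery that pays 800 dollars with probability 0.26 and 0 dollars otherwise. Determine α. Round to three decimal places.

The lottery's expected utility is 0.26·u(800) + 0.74·u(0) = 0.26·800^α (since u(0) = 0 for α > 0).
Equating: 391^α = 0.26·800^α, i.e. 0.4888^α = 0.26.
α = ln(0.26) / ln(391/800) = -1.347074/-0.715904 ≈ 1.882.

α ≈ 1.882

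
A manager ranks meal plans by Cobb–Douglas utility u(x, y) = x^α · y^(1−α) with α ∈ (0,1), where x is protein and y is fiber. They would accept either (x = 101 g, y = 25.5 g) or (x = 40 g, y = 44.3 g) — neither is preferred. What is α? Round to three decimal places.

Set the two utilities equal: 101^α·25.5^(1−α) = 40^α·44.3^(1−α).
Taking logs: α·ln 101 + (1−α)·ln 25.5 = α·ln 40 + (1−α)·ln 44.3, i.e. α·0.926241 = (1−α)·0.552306.
So α/(1−α) = (0.552306)/(0.926241) = 0.596288, and α = 0.596288/1.596288 ≈ 0.374.

α ≈ 0.374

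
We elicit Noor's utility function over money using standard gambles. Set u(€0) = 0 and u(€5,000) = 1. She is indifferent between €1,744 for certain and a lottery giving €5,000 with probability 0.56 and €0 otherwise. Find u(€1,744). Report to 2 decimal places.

0.56

u(€1,744) equals the lottery's expected utility: 0.56·1 + 0.44·0 = 0.56.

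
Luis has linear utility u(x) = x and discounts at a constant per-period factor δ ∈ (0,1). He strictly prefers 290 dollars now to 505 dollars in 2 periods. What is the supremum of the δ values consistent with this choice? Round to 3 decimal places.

δ < 0.758

Comparing present values: 290 > δ^2·505.
So δ^2 < 290/505 = 0.57426; taking the square root of both positive sides preserves the inequality.
δ < 0.57426^(1/2) = 0.758.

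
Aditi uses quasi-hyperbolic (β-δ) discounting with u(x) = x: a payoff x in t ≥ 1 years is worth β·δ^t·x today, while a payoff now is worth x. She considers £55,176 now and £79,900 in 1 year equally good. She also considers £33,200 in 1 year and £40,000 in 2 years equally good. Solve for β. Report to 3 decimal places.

From the later pair, β·δ^1·33200 = β·δ^2·40000; dividing through, δ = 33200/40000 = 0.83000.
Substituting δ into 55176 = β·δ·79900: β = 55176/(66317.000) ≈ 0.832.

β ≈ 0.832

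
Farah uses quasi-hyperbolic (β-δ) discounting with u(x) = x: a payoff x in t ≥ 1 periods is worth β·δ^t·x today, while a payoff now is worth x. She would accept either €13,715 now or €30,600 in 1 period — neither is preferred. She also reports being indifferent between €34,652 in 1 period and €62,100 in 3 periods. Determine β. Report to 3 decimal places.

Both payoffs in the second observation are in the future, so β drops out: δ^1·34652 = δ^3·62100 ⇒ δ^2 = 34652/62100 = 0.55800, so δ = 0.74700.
Now use the now-vs-future pair: 13715 = β·δ·30600 gives β = 13715/(0.74700·30600) ≈ 0.600.

β ≈ 0.600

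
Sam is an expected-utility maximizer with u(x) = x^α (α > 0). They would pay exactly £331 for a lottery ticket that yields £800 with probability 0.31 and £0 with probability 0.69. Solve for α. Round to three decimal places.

The lottery's expected utility is 0.31·u(800) + 0.69·u(0) = 0.31·800^α (since u(0) = 0 for α > 0).
Setting u(331) equal to that: 331^α = 0.31·800^α ⇒ (331/800)^α = 0.31.
Take logs: α = ln 0.31 / ln(331/800) ≈ 1.32713.

α ≈ 1.327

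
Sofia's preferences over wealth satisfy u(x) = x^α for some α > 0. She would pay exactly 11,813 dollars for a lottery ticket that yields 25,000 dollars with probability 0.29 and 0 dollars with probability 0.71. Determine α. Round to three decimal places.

α ≈ 1.651

The lottery's expected utility is 0.29·u(25000) + 0.71·u(0) = 0.29·25000^α (since u(0) = 0 for α > 0).
Indifference: 11813^α = 0.29·25000^α, so (11813/25000)^α = 0.29.
Taking logs: α·ln(11813/25000) = ln(0.29), so α = -1.237874 / -0.749675 ≈ 1.651.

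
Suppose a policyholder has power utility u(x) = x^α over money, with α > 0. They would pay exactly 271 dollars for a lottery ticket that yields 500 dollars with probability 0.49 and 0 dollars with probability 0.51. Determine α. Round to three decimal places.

EU(lottery) = 0.49·500^α + 0.51·0 = 0.49·500^α.
Indifference: 271^α = 0.49·500^α, so (271/500)^α = 0.49.
Taking logs: α·ln(271/500) = ln(0.49), so α = -0.713350 / -0.612489 ≈ 1.165.

α ≈ 1.165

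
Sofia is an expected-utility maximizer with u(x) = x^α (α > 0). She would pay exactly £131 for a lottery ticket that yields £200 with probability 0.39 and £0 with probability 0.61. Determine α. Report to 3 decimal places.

α ≈ 2.225

Since u(0) = 0, the lottery's EU is 0.39·200^α.
Equating: 131^α = 0.39·200^α, i.e. 0.6550^α = 0.39.
α = ln(0.39) / ln(131/200) = -0.941609/-0.423120 ≈ 2.225.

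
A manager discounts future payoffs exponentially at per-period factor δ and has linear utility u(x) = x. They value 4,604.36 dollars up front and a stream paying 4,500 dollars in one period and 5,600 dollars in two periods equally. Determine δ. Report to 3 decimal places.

δ ≈ 0.590

The stream is worth 4500δ + 5600δ² today, so 4500δ + 5600δ² = 4604.36.
That is, 5600δ² + 4500δ − 4604.36 = 0, a quadratic in δ.
The positive root is δ = [−4500 + √(4500² + 4·5600·4604.36)] / (2·5600) = (−4500 + 11108.000)/11200 ≈ 0.590.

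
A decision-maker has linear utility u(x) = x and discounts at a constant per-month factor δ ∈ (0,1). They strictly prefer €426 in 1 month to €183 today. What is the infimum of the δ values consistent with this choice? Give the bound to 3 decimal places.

Comparing present values: 183 < δ·426.
So δ > 183/426 = 0.42958.

δ > 0.430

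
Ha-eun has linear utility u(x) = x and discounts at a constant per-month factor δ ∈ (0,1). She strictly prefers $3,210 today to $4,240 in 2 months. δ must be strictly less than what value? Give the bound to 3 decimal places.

Comparing present values: 3210 > δ^2·4240.
Dividing by 4240: δ^2 < 0.75708. Both sides are positive, so the square root keeps the direction.
δ < 0.75708^(1/2) = 0.870.

δ < 0.870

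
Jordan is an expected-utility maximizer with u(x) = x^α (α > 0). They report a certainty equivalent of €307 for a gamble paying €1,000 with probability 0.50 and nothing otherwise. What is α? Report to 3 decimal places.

α ≈ 0.587

The lottery's expected utility is 0.50·u(1000) + 0.50·u(0) = 0.50·1000^α (since u(0) = 0 for α > 0).
Equating: 307^α = 0.50·1000^α, i.e. 0.3070^α = 0.50.
α = ln(0.50) / ln(307/1000) = -0.693147/-1.180908 ≈ 0.587.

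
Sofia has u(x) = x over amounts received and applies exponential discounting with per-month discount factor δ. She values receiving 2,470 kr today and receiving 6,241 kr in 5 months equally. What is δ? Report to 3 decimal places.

Indifference means u(2470) = δ^5 · u(6241), so δ^5 = u(2470)/u(6241).
With u(x) = x: δ^5 = 2470/6241 = 0.39577.
Hence δ = (0.39577)^(1/5) = 0.83078.

δ ≈ 0.831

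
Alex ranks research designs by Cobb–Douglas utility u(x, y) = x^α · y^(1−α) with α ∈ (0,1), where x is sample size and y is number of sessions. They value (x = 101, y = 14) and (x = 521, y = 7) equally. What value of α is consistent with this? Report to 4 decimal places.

Set the two utilities equal: 101^α·14^(1−α) = 521^α·7^(1−α).
(101/521)^α = (7/14)^(1−α); take logs: α·ln(101/521) = (1−α)·ln(7/14), i.e. α·-1.6406295 = (1−α)·-0.6931472.
With A = -1.6406295 and B = -0.6931472: α·A = (1−α)·B, so α = B/(A+B) = -0.6931472/-2.3337767 ≈ 0.2970.

α ≈ 0.2970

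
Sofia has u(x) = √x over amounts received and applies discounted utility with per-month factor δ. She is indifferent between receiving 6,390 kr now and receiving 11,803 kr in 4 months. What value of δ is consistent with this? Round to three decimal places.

δ ≈ 0.926

Equating discounted utilities: u(6390) = δ^4·u(11803) ⇒ δ^4 = u(6390)/u(11803).
Since u(x) = √x, δ^4 = √(6390/11803) = 0.73579.
So δ = 0.73579^(1/4) ≈ 0.926.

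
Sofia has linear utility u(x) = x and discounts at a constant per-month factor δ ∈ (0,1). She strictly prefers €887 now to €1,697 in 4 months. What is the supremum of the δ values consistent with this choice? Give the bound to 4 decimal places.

δ < 0.8503

Comparing present values: 887 > δ^4·1697.
Dividing by 1697: δ^4 < 0.52269. Both sides are positive, so the 4th root keeps the direction.
δ < (887/1697)^(1/4) ≈ 0.8503.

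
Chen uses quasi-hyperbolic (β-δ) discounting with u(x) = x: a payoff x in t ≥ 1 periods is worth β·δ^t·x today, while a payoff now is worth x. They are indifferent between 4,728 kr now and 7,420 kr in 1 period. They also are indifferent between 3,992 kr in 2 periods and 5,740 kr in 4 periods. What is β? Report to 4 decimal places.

β ≈ 0.7641

From the later pair, β·δ^2·3992 = β·δ^4·5740; dividing through, δ^2 = 3992/5740 = 0.69547, so δ = 0.83395.
Now use the now-vs-future pair: 4728 = β·δ·7420 gives β = 4728/(0.83395·7420) ≈ 0.7641.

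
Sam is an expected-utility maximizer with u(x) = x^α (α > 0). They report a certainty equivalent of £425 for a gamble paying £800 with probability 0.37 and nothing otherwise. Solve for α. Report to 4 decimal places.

α ≈ 1.5719

The lottery's expected utility is 0.37·u(800) + 0.63·u(0) = 0.37·800^α (since u(0) = 0 for α > 0).
Setting u(425) equal to that: 425^α = 0.37·800^α ⇒ (425/800)^α = 0.37.
Take logs: α = ln 0.37 / ln(425/800) ≈ 1.571884.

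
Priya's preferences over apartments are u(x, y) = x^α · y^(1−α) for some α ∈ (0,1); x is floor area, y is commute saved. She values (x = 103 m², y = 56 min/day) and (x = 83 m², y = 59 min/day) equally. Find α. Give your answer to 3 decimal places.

The Cobb–Douglas utilities coincide, so 103^α·56^(1−α) = 83^α·59^(1−α).
Taking logs: α·ln 103 + (1−α)·ln 56 = α·ln 83 + (1−α)·ln 59, i.e. α·0.215888 = (1−α)·0.052186.
Thus α·(0.268074) = 0.052186, so α = 0.052186/0.268074 ≈ 0.195.

α ≈ 0.195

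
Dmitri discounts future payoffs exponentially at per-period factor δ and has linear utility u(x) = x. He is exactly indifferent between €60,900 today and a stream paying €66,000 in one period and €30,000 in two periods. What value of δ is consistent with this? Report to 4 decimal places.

δ ≈ 0.7000

Present value of the stream is 66000·δ + 30000·δ². Indifference gives 66000δ + 30000δ² = 60900.
That is, 30000δ² + 66000δ − 60900 = 0, a quadratic in δ.
By the quadratic formula (taking the positive root), δ = (−66000 + √11664000000.00) / 60000 ≈ 0.7000.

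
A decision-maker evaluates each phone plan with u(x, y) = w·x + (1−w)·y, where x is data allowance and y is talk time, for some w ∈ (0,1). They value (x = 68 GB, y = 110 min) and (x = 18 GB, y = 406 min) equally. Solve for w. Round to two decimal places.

Indifference: w·68 + (1−w)·110 = w·18 + (1−w)·406.
w·(68−18) = (1−w)·(406−110), i.e. w·50 = (1−w)·296.
Hence w = 296/(50+296) = 296/346 = 0.86.

w = 0.86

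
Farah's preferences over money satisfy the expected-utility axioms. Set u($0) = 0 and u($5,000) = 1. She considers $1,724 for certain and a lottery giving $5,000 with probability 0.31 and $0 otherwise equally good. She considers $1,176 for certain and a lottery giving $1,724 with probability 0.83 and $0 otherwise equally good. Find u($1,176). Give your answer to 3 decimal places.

The first gamble pins u($1,724): it must equal 0.31·1 + 0.69·0 = 0.31.
Chaining: u($1,176) = 0.83·0.31 + 0.17·0.00 = 0.2573.

0.257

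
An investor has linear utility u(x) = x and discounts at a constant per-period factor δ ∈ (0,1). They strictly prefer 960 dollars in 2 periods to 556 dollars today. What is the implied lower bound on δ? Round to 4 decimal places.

δ > 0.7610

Under u(x) = x this choice says 556 < δ^2·960.
Hence δ^2 > 556/960 = 0.57917, and x ↦ x^(1/2) is increasing on (0,∞).
δ > (556/960)^(1/2) ≈ 0.7610.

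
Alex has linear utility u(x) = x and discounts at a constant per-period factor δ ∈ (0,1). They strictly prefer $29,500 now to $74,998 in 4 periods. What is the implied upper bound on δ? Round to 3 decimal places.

The preference means 29500 > δ^4·74998.
Hence δ^4 < 29500/74998 = 0.39334, and x ↦ x^(1/4) is increasing on (0,∞).
δ < 0.39334^(1/4) = 0.792.

δ < 0.792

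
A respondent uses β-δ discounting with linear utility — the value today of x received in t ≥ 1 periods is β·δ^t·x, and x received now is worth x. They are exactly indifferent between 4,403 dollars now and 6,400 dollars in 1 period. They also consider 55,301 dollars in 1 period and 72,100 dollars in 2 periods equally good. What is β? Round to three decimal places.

The second indifference involves only future payoffs, so β cancels: β·δ^1·55301 = β·δ^2·72100, giving δ = 55301/72100 = 0.76700.
Now use the now-vs-future pair: 4403 = β·δ·6400 gives β = 4403/(0.76700·6400) ≈ 0.897.

β ≈ 0.897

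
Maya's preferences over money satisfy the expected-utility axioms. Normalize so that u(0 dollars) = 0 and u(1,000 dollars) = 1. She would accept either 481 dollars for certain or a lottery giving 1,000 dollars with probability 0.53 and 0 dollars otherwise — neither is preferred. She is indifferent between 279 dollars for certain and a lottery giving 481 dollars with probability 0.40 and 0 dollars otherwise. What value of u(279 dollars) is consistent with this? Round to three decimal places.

0.212

First, u(481 dollars) = 0.53·u(1,000 dollars) + 0.47·u(0 dollars) = 0.53.
Chaining: u(279 dollars) = 0.40·0.53 + 0.60·0.00 = 0.2120.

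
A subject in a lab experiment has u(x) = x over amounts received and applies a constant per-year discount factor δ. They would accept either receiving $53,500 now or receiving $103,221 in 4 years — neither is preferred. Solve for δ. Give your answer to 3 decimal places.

δ ≈ 0.848

The payoff in 4 years is discounted by δ^4, so u(53500) = δ^4·u(103221) and δ^4 = u(53500)/u(103221).
With u(x) = x: δ^4 = 53500/103221 = 0.51831.
So δ = 0.51831^(1/4) ≈ 0.848.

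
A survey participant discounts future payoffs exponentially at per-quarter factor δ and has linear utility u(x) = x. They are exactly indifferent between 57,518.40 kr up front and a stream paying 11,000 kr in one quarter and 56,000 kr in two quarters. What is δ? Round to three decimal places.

The stream is worth 11000δ + 56000δ² today, so 11000δ + 56000δ² = 57518.40.
Rearranged: 56000δ² + 11000δ − 57518.40 = 0.
δ = (−11000 + √(11000² + 4·56000·57518.40)) / (2·56000) = (−11000 + √13005121600.00) / 112000 ≈ 0.920.

δ ≈ 0.920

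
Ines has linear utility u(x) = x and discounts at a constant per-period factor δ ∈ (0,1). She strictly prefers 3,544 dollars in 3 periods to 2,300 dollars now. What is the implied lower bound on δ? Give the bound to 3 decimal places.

The preference means 2300 < δ^3·3544.
So δ^3 > 2300/3544 = 0.64898; taking the cube root of both positive sides preserves the inequality.
δ > 0.64898^(1/3) = 0.866.

δ > 0.866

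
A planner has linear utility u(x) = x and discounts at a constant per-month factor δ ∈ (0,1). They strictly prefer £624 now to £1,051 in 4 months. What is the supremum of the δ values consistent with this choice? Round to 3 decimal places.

Under u(x) = x this choice says 624 > δ^4·1051.
Hence δ^4 < 624/1051 = 0.59372, and x ↦ x^(1/4) is increasing on (0,∞).
δ < 0.59372^(1/4) = 0.878.

δ < 0.878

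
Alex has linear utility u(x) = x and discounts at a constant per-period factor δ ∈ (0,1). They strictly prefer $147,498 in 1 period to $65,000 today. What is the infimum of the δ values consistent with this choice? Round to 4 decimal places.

Under u(x) = x this choice says 65000 < δ·147498.
Dividing through by 147498 gives δ > 0.44068.

δ > 0.4407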